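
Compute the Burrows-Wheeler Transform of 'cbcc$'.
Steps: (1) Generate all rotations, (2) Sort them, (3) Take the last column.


Rotations (sorted):
  0: $cbcc -> last char: c
  1: bcc$c -> last char: c
  2: c$cbc -> last char: c
  3: cbcc$ -> last char: $
  4: cc$cb -> last char: b


BWT = ccc$b


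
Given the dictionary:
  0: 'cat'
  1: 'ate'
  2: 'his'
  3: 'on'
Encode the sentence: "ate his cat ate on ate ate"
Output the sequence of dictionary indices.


Look up each word in the dictionary:
  'ate' -> 1
  'his' -> 2
  'cat' -> 0
  'ate' -> 1
  'on' -> 3
  'ate' -> 1
  'ate' -> 1

Encoded: [1, 2, 0, 1, 3, 1, 1]


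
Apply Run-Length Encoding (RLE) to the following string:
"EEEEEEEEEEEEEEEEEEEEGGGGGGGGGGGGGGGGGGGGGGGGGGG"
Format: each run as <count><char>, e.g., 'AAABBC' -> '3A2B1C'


Scanning runs left to right:
  i=0: run of 'E' x 20 -> '20E'
  i=20: run of 'G' x 27 -> '27G'

RLE = 20E27G


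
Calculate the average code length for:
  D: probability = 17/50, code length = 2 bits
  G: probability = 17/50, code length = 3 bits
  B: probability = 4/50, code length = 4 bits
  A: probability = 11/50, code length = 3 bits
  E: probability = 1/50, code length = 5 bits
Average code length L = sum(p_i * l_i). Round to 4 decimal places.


Weighted contributions p_i * l_i:
  D: (17/50) * 2 = 34/50
  G: (17/50) * 3 = 51/50
  B: (4/50) * 4 = 16/50
  A: (11/50) * 3 = 33/50
  E: (1/50) * 5 = 5/50
Sum = (34 + 51 + 16 + 33 + 5)/50 = 139/50

L = 139/50 = 2.7800 bits/symbol


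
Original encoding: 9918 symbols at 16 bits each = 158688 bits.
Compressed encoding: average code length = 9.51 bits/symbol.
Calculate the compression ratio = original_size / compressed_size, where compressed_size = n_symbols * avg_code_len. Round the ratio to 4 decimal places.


original_size = n_symbols * orig_bits = 9918 * 16 = 158688 bits
compressed_size = n_symbols * avg_code_len = 9918 * 9.51 = 94320.18 bits
ratio = original_size / compressed_size = 158688 / 94320.18 = 1.6824

Compression ratio = 1.6824


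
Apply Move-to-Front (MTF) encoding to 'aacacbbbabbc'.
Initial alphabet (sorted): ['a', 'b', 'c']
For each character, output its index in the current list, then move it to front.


MTF encoding:
'a': index 0 in ['a', 'b', 'c'] -> ['a', 'b', 'c']
'a': index 0 in ['a', 'b', 'c'] -> ['a', 'b', 'c']
'c': index 2 in ['a', 'b', 'c'] -> ['c', 'a', 'b']
'a': index 1 in ['c', 'a', 'b'] -> ['a', 'c', 'b']
'c': index 1 in ['a', 'c', 'b'] -> ['c', 'a', 'b']
'b': index 2 in ['c', 'a', 'b'] -> ['b', 'c', 'a']
'b': index 0 in ['b', 'c', 'a'] -> ['b', 'c', 'a']
'b': index 0 in ['b', 'c', 'a'] -> ['b', 'c', 'a']
'a': index 2 in ['b', 'c', 'a'] -> ['a', 'b', 'c']
'b': index 1 in ['a', 'b', 'c'] -> ['b', 'a', 'c']
'b': index 0 in ['b', 'a', 'c'] -> ['b', 'a', 'c']
'c': index 2 in ['b', 'a', 'c'] -> ['c', 'b', 'a']


Output: [0, 0, 2, 1, 1, 2, 0, 0, 2, 1, 0, 2]


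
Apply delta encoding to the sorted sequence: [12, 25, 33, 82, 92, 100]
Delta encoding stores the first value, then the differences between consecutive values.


First value: 12
Deltas:
  25 - 12 = 13
  33 - 25 = 8
  82 - 33 = 49
  92 - 82 = 10
  100 - 92 = 8


Delta encoded: [12, 13, 8, 49, 10, 8]


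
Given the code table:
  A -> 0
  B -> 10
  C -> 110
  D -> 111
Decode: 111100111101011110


Decoding:
111 -> D
10 -> B
0 -> A
111 -> D
10 -> B
10 -> B
111 -> D
10 -> B


Result: DBADBBDB


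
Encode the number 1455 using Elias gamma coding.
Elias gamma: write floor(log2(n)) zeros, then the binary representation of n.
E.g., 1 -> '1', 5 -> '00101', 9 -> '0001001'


num_bits = floor(log2(1455)) + 1 = 11
leading_zeros = num_bits - 1 = 10
binary(1455) = 10110101111

Elias gamma(1455) = '0000000000' + '10110101111' = 000000000010110101111 (21 bits)


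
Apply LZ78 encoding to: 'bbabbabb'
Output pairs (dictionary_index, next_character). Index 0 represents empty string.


LZ78 encoding steps:
Dictionary: {0: ''}
Step 1: w='' (idx 0), next='b' -> output (0, 'b'), add 'b' as idx 1
Step 2: w='b' (idx 1), next='a' -> output (1, 'a'), add 'ba' as idx 2
Step 3: w='b' (idx 1), next='b' -> output (1, 'b'), add 'bb' as idx 3
Step 4: w='' (idx 0), next='a' -> output (0, 'a'), add 'a' as idx 4
Step 5: w='bb' (idx 3), end of input -> output (3, '')


Encoded: [(0, 'b'), (1, 'a'), (1, 'b'), (0, 'a'), (3, '')]


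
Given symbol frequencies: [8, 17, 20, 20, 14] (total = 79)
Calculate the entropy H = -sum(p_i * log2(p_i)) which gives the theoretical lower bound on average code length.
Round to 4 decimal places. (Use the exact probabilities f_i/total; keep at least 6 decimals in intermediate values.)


Per-symbol terms -p_i * log2(p_i) with p_i = f_i/79:
  p = 8/79 = 0.101266: log2(p) = -3.303781, -p*log2(p) = 0.334560
  p = 17/79 = 0.215190: log2(p) = -2.216318, -p*log2(p) = 0.476929
  p = 20/79 = 0.253165: log2(p) = -1.981853, -p*log2(p) = 0.501735
  p = 20/79 = 0.253165: log2(p) = -1.981853, -p*log2(p) = 0.501735
  p = 14/79 = 0.177215: log2(p) = -2.496426, -p*log2(p) = 0.442405
H = 0.334560 + 0.476929 + 0.501735 + 0.501735 + 0.442405 = 2.257364

H = 2.2574 bits/symbol


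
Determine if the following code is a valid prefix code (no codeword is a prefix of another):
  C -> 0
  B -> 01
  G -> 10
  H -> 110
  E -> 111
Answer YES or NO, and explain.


Checking each pair (does one codeword prefix another?):
  C='0' vs B='01': prefix -- VIOLATION

NO -- this is NOT a valid prefix code. C (0) is a prefix of B (01).


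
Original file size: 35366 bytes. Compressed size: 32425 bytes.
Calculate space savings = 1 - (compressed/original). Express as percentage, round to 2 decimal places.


ratio = compressed/original = 32425/35366 = 0.916841
savings = 1 - ratio = 1 - 0.916841 = 0.083159
as a percentage: 0.083159 * 100 = 8.32%

Space savings = 1 - 32425/35366 = 8.32%


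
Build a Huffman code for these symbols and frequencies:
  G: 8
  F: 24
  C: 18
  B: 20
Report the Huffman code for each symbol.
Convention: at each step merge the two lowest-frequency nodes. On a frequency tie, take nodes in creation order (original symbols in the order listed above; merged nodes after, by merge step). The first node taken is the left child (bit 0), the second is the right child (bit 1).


Huffman tree construction:
Step 1: Merge G(8) + C(18) = 26
Step 2: Merge B(20) + F(24) = 44
Step 3: Merge (G+C)(26) + (B+F)(44) = 70
Read each symbol's code off the tree from the root (left child = 0, right child = 1).

Codes:
  G: 00 (length 2)
  F: 11 (length 2)
  C: 01 (length 2)
  B: 10 (length 2)
Average code length: 140/70 = 2.0000 bits/symbol


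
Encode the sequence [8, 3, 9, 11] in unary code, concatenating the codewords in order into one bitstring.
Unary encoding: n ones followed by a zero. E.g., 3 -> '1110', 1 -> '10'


Encode each number as n ones followed by a terminating 0:
  8 -> 111111110 (9 bits)
  3 -> 1110 (4 bits)
  9 -> 1111111110 (10 bits)
  11 -> 111111111110 (12 bits)
Total length = 9 + 4 + 10 + 12 = 35 bits.

Unary([8, 3, 9, 11]) = 11111111011101111111110111111111110 (35 bits)


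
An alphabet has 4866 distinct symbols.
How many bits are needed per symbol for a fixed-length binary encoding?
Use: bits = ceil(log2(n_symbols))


log2(4866) = 12.2485
Bracket: 2^12 = 4096 < 4866 <= 2^13 = 8192
So ceil(log2(4866)) = 13

bits = ceil(log2(4866)) = ceil(12.2485) = 13 bits


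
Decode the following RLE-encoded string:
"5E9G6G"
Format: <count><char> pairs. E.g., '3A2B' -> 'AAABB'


Expanding each <count><char> pair:
  5E -> 'EEEEE'
  9G -> 'GGGGGGGGG'
  6G -> 'GGGGGG'

Decoded = EEEEEGGGGGGGGGGGGGGG


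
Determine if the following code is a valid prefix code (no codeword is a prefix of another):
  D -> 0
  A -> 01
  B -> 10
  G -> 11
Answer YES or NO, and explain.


Checking each pair (does one codeword prefix another?):
  D='0' vs A='01': prefix -- VIOLATION

NO -- this is NOT a valid prefix code. D (0) is a prefix of A (01).


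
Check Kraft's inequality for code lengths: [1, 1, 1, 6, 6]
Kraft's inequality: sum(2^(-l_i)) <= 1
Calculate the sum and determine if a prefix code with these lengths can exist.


Sum = 2^(-1) + 2^(-1) + 2^(-1) + 2^(-6) + 2^(-6)
    = 0.5 + 0.5 + 0.5 + 0.015625 + 0.015625
    = 98/64 = 1.53125
Since 1.53125 > 1, Kraft's inequality is NOT satisfied.
A prefix code with these lengths CANNOT exist.

Kraft sum = 1.53125. Not satisfied.


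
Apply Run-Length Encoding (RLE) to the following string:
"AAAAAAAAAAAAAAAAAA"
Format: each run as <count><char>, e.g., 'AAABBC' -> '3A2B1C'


Scanning runs left to right:
  i=0: run of 'A' x 18 -> '18A'

RLE = 18A


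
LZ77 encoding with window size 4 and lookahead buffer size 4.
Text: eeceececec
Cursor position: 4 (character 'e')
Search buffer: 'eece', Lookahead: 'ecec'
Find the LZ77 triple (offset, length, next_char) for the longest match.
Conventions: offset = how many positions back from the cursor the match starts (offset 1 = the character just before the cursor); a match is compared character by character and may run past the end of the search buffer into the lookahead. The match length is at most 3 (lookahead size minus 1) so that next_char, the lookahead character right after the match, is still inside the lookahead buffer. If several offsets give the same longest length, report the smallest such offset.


Try each offset into the search buffer:
  offset=1 (pos 3, char 'e'): match length 1
  offset=2 (pos 2, char 'c'): match length 0
  offset=3 (pos 1, char 'e'): match length 3
  offset=4 (pos 0, char 'e'): match length 1
Longest match has length 3 at offset 3.
next_char = character at position 4 + 3 = 7 -> 'c'

Best match: offset=3, length=3 (matching 'ece' starting at position 1)
LZ77 triple: (3, 3, 'c')


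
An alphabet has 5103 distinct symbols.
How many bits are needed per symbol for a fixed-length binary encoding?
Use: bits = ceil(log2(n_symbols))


log2(5103) = 12.3171
Bracket: 2^12 = 4096 < 5103 <= 2^13 = 8192
So ceil(log2(5103)) = 13

bits = ceil(log2(5103)) = ceil(12.3171) = 13 bits


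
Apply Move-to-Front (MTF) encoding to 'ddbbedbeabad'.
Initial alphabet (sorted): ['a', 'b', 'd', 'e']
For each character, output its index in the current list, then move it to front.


MTF encoding:
'd': index 2 in ['a', 'b', 'd', 'e'] -> ['d', 'a', 'b', 'e']
'd': index 0 in ['d', 'a', 'b', 'e'] -> ['d', 'a', 'b', 'e']
'b': index 2 in ['d', 'a', 'b', 'e'] -> ['b', 'd', 'a', 'e']
'b': index 0 in ['b', 'd', 'a', 'e'] -> ['b', 'd', 'a', 'e']
'e': index 3 in ['b', 'd', 'a', 'e'] -> ['e', 'b', 'd', 'a']
'd': index 2 in ['e', 'b', 'd', 'a'] -> ['d', 'e', 'b', 'a']
'b': index 2 in ['d', 'e', 'b', 'a'] -> ['b', 'd', 'e', 'a']
'e': index 2 in ['b', 'd', 'e', 'a'] -> ['e', 'b', 'd', 'a']
'a': index 3 in ['e', 'b', 'd', 'a'] -> ['a', 'e', 'b', 'd']
'b': index 2 in ['a', 'e', 'b', 'd'] -> ['b', 'a', 'e', 'd']
'a': index 1 in ['b', 'a', 'e', 'd'] -> ['a', 'b', 'e', 'd']
'd': index 3 in ['a', 'b', 'e', 'd'] -> ['d', 'a', 'b', 'e']


Output: [2, 0, 2, 0, 3, 2, 2, 2, 3, 2, 1, 3]


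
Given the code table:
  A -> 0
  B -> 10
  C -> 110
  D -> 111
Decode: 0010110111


Decoding:
0 -> A
0 -> A
10 -> B
110 -> C
111 -> D


Result: AABCD


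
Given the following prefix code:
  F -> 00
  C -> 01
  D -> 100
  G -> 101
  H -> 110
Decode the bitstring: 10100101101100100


Decoding step by step:
Bits 101 -> G
Bits 00 -> F
Bits 101 -> G
Bits 101 -> G
Bits 100 -> D
Bits 100 -> D


Decoded message: GFGGDD


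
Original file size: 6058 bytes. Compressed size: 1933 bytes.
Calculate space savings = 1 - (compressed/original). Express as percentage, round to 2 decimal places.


ratio = compressed/original = 1933/6058 = 0.319082
savings = 1 - ratio = 1 - 0.319082 = 0.680918
as a percentage: 0.680918 * 100 = 68.09%

Space savings = 1 - 1933/6058 = 68.09%


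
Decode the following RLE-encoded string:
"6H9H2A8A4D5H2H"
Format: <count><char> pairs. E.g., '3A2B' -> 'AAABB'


Expanding each <count><char> pair:
  6H -> 'HHHHHH'
  9H -> 'HHHHHHHHH'
  2A -> 'AA'
  8A -> 'AAAAAAAA'
  4D -> 'DDDD'
  5H -> 'HHHHH'
  2H -> 'HH'

Decoded = HHHHHHHHHHHHHHHAAAAAAAAAADDDDHHHHHHH


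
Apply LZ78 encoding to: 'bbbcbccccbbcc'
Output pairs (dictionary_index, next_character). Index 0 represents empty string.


LZ78 encoding steps:
Dictionary: {0: ''}
Step 1: w='' (idx 0), next='b' -> output (0, 'b'), add 'b' as idx 1
Step 2: w='b' (idx 1), next='b' -> output (1, 'b'), add 'bb' as idx 2
Step 3: w='' (idx 0), next='c' -> output (0, 'c'), add 'c' as idx 3
Step 4: w='b' (idx 1), next='c' -> output (1, 'c'), add 'bc' as idx 4
Step 5: w='c' (idx 3), next='c' -> output (3, 'c'), add 'cc' as idx 5
Step 6: w='c' (idx 3), next='b' -> output (3, 'b'), add 'cb' as idx 6
Step 7: w='bc' (idx 4), next='c' -> output (4, 'c'), add 'bcc' as idx 7


Encoded: [(0, 'b'), (1, 'b'), (0, 'c'), (1, 'c'), (3, 'c'), (3, 'b'), (4, 'c')]


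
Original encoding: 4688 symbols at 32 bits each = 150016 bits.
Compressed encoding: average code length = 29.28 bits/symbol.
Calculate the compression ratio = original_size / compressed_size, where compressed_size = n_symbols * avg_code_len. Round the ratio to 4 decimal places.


original_size = n_symbols * orig_bits = 4688 * 32 = 150016 bits
compressed_size = n_symbols * avg_code_len = 4688 * 29.28 = 137264.64 bits
ratio = original_size / compressed_size = 150016 / 137264.64 = 1.0929

Compression ratio = 1.0929


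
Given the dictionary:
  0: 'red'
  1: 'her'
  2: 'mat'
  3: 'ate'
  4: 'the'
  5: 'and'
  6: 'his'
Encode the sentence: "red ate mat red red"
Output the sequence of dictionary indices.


Look up each word in the dictionary:
  'red' -> 0
  'ate' -> 3
  'mat' -> 2
  'red' -> 0
  'red' -> 0

Encoded: [0, 3, 2, 0, 0]


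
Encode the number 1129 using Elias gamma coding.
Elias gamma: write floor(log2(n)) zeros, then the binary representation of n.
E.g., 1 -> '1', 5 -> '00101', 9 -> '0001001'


num_bits = floor(log2(1129)) + 1 = 11
leading_zeros = num_bits - 1 = 10
binary(1129) = 10001101001

Elias gamma(1129) = '0000000000' + '10001101001' = 000000000010001101001 (21 bits)


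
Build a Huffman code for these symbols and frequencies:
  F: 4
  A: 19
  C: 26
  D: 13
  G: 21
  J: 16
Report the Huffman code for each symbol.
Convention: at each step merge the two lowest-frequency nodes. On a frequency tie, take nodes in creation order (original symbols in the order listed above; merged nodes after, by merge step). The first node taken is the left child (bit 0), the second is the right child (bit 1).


Huffman tree construction:
Step 1: Merge F(4) + D(13) = 17
Step 2: Merge J(16) + (F+D)(17) = 33
Step 3: Merge A(19) + G(21) = 40
Step 4: Merge C(26) + (J+(F+D))(33) = 59
Step 5: Merge (A+G)(40) + (C+(J+(F+D)))(59) = 99
Read each symbol's code off the tree from the root (left child = 0, right child = 1).

Codes:
  F: 1110 (length 4)
  A: 00 (length 2)
  C: 10 (length 2)
  D: 1111 (length 4)
  G: 01 (length 2)
  J: 110 (length 3)
Average code length: 248/99 = 2.5051 bits/symbol


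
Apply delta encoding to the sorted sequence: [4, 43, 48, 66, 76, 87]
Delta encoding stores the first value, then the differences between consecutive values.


First value: 4
Deltas:
  43 - 4 = 39
  48 - 43 = 5
  66 - 48 = 18
  76 - 66 = 10
  87 - 76 = 11


Delta encoded: [4, 39, 5, 18, 10, 11]


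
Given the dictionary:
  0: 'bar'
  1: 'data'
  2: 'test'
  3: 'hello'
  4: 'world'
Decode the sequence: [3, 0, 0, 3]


Look up each index in the dictionary:
  3 -> 'hello'
  0 -> 'bar'
  0 -> 'bar'
  3 -> 'hello'

Decoded: "hello bar bar hello"


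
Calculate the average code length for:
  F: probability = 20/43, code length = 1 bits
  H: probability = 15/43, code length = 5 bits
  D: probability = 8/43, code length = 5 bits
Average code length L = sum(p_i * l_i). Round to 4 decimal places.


Weighted contributions p_i * l_i:
  F: (20/43) * 1 = 20/43
  H: (15/43) * 5 = 75/43
  D: (8/43) * 5 = 40/43
Sum = (20 + 75 + 40)/43 = 135/43

L = 135/43 = 3.1395 bits/symbol


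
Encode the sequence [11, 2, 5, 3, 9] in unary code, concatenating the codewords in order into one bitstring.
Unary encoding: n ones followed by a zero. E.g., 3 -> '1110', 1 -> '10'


Encode each number as n ones followed by a terminating 0:
  11 -> 111111111110 (12 bits)
  2 -> 110 (3 bits)
  5 -> 111110 (6 bits)
  3 -> 1110 (4 bits)
  9 -> 1111111110 (10 bits)
Total length = 12 + 3 + 6 + 4 + 10 = 35 bits.

Unary([11, 2, 5, 3, 9]) = 11111111111011011111011101111111110 (35 bits)


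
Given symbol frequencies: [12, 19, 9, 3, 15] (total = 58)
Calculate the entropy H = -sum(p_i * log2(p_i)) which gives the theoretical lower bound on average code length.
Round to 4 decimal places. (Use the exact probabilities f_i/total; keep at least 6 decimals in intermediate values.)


Per-symbol terms -p_i * log2(p_i) with p_i = f_i/58:
  p = 12/58 = 0.206897: log2(p) = -2.273018, -p*log2(p) = 0.470280
  p = 19/58 = 0.327586: log2(p) = -1.610053, -p*log2(p) = 0.527431
  p = 9/58 = 0.155172: log2(p) = -2.688056, -p*log2(p) = 0.417112
  p = 3/58 = 0.051724: log2(p) = -4.273018, -p*log2(p) = 0.221018
  p = 15/58 = 0.258621: log2(p) = -1.951090, -p*log2(p) = 0.504592
H = 0.470280 + 0.527431 + 0.417112 + 0.221018 + 0.504592 = 2.140433

H = 2.1404 bits/symbol


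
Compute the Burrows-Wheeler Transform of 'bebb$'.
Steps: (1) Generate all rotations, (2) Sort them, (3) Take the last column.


Rotations (sorted):
  0: $bebb -> last char: b
  1: b$beb -> last char: b
  2: bb$be -> last char: e
  3: bebb$ -> last char: $
  4: ebb$b -> last char: b


BWT = bbe$b


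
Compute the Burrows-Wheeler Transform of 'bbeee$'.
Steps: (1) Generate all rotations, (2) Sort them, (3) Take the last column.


Rotations (sorted):
  0: $bbeee -> last char: e
  1: bbeee$ -> last char: $
  2: beee$b -> last char: b
  3: e$bbee -> last char: e
  4: ee$bbe -> last char: e
  5: eee$bb -> last char: b


BWT = e$beeb


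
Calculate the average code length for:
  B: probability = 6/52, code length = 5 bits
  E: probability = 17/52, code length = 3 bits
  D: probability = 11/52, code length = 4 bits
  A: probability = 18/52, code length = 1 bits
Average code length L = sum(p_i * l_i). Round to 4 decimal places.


Weighted contributions p_i * l_i:
  B: (6/52) * 5 = 30/52
  E: (17/52) * 3 = 51/52
  D: (11/52) * 4 = 44/52
  A: (18/52) * 1 = 18/52
Sum = (30 + 51 + 44 + 18)/52 = 143/52

L = 143/52 = 2.7500 bits/symbol


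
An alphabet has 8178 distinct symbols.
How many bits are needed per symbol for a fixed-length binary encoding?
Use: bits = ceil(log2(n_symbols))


log2(8178) = 12.9975
Bracket: 2^12 = 4096 < 8178 <= 2^13 = 8192
So ceil(log2(8178)) = 13

bits = ceil(log2(8178)) = ceil(12.9975) = 13 bits


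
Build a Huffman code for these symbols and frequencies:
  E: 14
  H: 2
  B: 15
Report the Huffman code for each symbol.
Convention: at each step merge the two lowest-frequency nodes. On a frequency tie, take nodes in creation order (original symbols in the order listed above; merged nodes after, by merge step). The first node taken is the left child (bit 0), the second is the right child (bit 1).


Huffman tree construction:
Step 1: Merge H(2) + E(14) = 16
Step 2: Merge B(15) + (H+E)(16) = 31
Read each symbol's code off the tree from the root (left child = 0, right child = 1).

Codes:
  E: 11 (length 2)
  H: 10 (length 2)
  B: 0 (length 1)
Average code length: 47/31 = 1.5161 bits/symbol


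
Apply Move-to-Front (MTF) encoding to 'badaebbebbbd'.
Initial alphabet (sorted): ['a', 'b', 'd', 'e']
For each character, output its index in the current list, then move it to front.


MTF encoding:
'b': index 1 in ['a', 'b', 'd', 'e'] -> ['b', 'a', 'd', 'e']
'a': index 1 in ['b', 'a', 'd', 'e'] -> ['a', 'b', 'd', 'e']
'd': index 2 in ['a', 'b', 'd', 'e'] -> ['d', 'a', 'b', 'e']
'a': index 1 in ['d', 'a', 'b', 'e'] -> ['a', 'd', 'b', 'e']
'e': index 3 in ['a', 'd', 'b', 'e'] -> ['e', 'a', 'd', 'b']
'b': index 3 in ['e', 'a', 'd', 'b'] -> ['b', 'e', 'a', 'd']
'b': index 0 in ['b', 'e', 'a', 'd'] -> ['b', 'e', 'a', 'd']
'e': index 1 in ['b', 'e', 'a', 'd'] -> ['e', 'b', 'a', 'd']
'b': index 1 in ['e', 'b', 'a', 'd'] -> ['b', 'e', 'a', 'd']
'b': index 0 in ['b', 'e', 'a', 'd'] -> ['b', 'e', 'a', 'd']
'b': index 0 in ['b', 'e', 'a', 'd'] -> ['b', 'e', 'a', 'd']
'd': index 3 in ['b', 'e', 'a', 'd'] -> ['d', 'b', 'e', 'a']


Output: [1, 1, 2, 1, 3, 3, 0, 1, 1, 0, 0, 3]


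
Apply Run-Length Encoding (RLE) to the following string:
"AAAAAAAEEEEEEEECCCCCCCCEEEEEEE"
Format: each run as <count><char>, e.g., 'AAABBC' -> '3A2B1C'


Scanning runs left to right:
  i=0: run of 'A' x 7 -> '7A'
  i=7: run of 'E' x 8 -> '8E'
  i=15: run of 'C' x 8 -> '8C'
  i=23: run of 'E' x 7 -> '7E'

RLE = 7A8E8C7E


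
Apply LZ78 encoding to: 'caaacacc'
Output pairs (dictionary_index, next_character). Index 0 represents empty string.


LZ78 encoding steps:
Dictionary: {0: ''}
Step 1: w='' (idx 0), next='c' -> output (0, 'c'), add 'c' as idx 1
Step 2: w='' (idx 0), next='a' -> output (0, 'a'), add 'a' as idx 2
Step 3: w='a' (idx 2), next='a' -> output (2, 'a'), add 'aa' as idx 3
Step 4: w='c' (idx 1), next='a' -> output (1, 'a'), add 'ca' as idx 4
Step 5: w='c' (idx 1), next='c' -> output (1, 'c'), add 'cc' as idx 5


Encoded: [(0, 'c'), (0, 'a'), (2, 'a'), (1, 'a'), (1, 'c')]


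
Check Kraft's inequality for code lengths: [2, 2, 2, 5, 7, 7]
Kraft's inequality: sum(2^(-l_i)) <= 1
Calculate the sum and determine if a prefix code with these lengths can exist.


Sum = 2^(-2) + 2^(-2) + 2^(-2) + 2^(-5) + 2^(-7) + 2^(-7)
    = 0.25 + 0.25 + 0.25 + 0.03125 + 0.0078125 + 0.0078125
    = 102/128 = 0.796875
Since 0.796875 <= 1, Kraft's inequality IS satisfied.
A prefix code with these lengths CAN exist.

Kraft sum = 0.796875. Satisfied.


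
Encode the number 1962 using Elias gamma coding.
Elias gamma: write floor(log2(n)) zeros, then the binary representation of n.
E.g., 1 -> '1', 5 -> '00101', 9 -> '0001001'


num_bits = floor(log2(1962)) + 1 = 11
leading_zeros = num_bits - 1 = 10
binary(1962) = 11110101010

Elias gamma(1962) = '0000000000' + '11110101010' = 000000000011110101010 (21 bits)


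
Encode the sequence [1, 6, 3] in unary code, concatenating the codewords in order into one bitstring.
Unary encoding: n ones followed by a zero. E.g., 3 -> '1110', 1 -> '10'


Encode each number as n ones followed by a terminating 0:
  1 -> 10 (2 bits)
  6 -> 1111110 (7 bits)
  3 -> 1110 (4 bits)
Total length = 2 + 7 + 4 = 13 bits.

Unary([1, 6, 3]) = 1011111101110 (13 bits)


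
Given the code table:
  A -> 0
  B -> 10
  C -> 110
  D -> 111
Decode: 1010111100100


Decoding:
10 -> B
10 -> B
111 -> D
10 -> B
0 -> A
10 -> B
0 -> A


Result: BBDBABA


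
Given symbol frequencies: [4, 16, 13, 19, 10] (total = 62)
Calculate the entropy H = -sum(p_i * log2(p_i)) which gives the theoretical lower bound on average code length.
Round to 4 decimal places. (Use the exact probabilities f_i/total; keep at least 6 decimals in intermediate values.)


Per-symbol terms -p_i * log2(p_i) with p_i = f_i/62:
  p = 4/62 = 0.064516: log2(p) = -3.954196, -p*log2(p) = 0.255109
  p = 16/62 = 0.258065: log2(p) = -1.954196, -p*log2(p) = 0.504309
  p = 13/62 = 0.209677: log2(p) = -2.253757, -p*log2(p) = 0.472562
  p = 19/62 = 0.306452: log2(p) = -1.706269, -p*log2(p) = 0.522889
  p = 10/62 = 0.161290: log2(p) = -2.632268, -p*log2(p) = 0.424559
H = 0.255109 + 0.504309 + 0.472562 + 0.522889 + 0.424559 = 2.179428

H = 2.1794 bits/symbol


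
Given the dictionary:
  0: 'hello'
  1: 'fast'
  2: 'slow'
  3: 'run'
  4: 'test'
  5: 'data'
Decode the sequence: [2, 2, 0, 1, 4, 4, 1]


Look up each index in the dictionary:
  2 -> 'slow'
  2 -> 'slow'
  0 -> 'hello'
  1 -> 'fast'
  4 -> 'test'
  4 -> 'test'
  1 -> 'fast'

Decoded: "slow slow hello fast test test fast"


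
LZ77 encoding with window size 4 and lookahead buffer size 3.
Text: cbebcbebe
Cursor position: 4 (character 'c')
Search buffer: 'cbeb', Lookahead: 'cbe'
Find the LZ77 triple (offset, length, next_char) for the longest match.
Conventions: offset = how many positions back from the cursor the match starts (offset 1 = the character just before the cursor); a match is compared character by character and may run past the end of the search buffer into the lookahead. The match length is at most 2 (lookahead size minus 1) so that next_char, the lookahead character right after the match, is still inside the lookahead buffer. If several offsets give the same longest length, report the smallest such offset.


Try each offset into the search buffer:
  offset=1 (pos 3, char 'b'): match length 0
  offset=2 (pos 2, char 'e'): match length 0
  offset=3 (pos 1, char 'b'): match length 0
  offset=4 (pos 0, char 'c'): match length 2
Longest match has length 2 at offset 4.
next_char = character at position 4 + 2 = 6 -> 'e'

Best match: offset=4, length=2 (matching 'cb' starting at position 0)
LZ77 triple: (4, 2, 'e')


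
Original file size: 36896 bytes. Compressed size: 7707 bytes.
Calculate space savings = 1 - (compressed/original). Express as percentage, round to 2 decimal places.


ratio = compressed/original = 7707/36896 = 0.208884
savings = 1 - ratio = 1 - 0.208884 = 0.791116
as a percentage: 0.791116 * 100 = 79.11%

Space savings = 1 - 7707/36896 = 79.11%


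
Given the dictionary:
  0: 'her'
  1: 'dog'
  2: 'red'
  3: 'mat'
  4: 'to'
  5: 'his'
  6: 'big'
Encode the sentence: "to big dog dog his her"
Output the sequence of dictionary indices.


Look up each word in the dictionary:
  'to' -> 4
  'big' -> 6
  'dog' -> 1
  'dog' -> 1
  'his' -> 5
  'her' -> 0

Encoded: [4, 6, 1, 1, 5, 0]


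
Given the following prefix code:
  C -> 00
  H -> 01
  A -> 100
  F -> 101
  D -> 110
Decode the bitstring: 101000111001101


Decoding step by step:
Bits 101 -> F
Bits 00 -> C
Bits 01 -> H
Bits 110 -> D
Bits 01 -> H
Bits 101 -> F


Decoded message: FCHDHF


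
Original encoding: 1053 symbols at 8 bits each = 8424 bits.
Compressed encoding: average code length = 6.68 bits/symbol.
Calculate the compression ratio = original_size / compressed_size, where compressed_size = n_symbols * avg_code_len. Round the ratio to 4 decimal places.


original_size = n_symbols * orig_bits = 1053 * 8 = 8424 bits
compressed_size = n_symbols * avg_code_len = 1053 * 6.68 = 7034.04 bits
ratio = original_size / compressed_size = 8424 / 7034.04 = 1.1976

Compression ratio = 1.1976


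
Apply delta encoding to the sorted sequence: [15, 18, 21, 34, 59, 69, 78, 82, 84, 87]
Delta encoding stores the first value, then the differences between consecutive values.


First value: 15
Deltas:
  18 - 15 = 3
  21 - 18 = 3
  34 - 21 = 13
  59 - 34 = 25
  69 - 59 = 10
  78 - 69 = 9
  82 - 78 = 4
  84 - 82 = 2
  87 - 84 = 3


Delta encoded: [15, 3, 3, 13, 25, 10, 9, 4, 2, 3]


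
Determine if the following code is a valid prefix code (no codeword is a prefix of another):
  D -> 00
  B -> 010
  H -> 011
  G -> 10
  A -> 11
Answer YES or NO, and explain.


Checking each pair (does one codeword prefix another?):
  D='00' vs B='010': no prefix
  D='00' vs H='011': no prefix
  D='00' vs G='10': no prefix
  D='00' vs A='11': no prefix
  B='010' vs D='00': no prefix
  B='010' vs H='011': no prefix
  B='010' vs G='10': no prefix
  B='010' vs A='11': no prefix
  H='011' vs D='00': no prefix
  H='011' vs B='010': no prefix
  H='011' vs G='10': no prefix
  H='011' vs A='11': no prefix
  G='10' vs D='00': no prefix
  G='10' vs B='010': no prefix
  G='10' vs H='011': no prefix
  G='10' vs A='11': no prefix
  A='11' vs D='00': no prefix
  A='11' vs B='010': no prefix
  A='11' vs H='011': no prefix
  A='11' vs G='10': no prefix
No violation found over all pairs.

YES -- this is a valid prefix code. No codeword is a prefix of any other codeword.


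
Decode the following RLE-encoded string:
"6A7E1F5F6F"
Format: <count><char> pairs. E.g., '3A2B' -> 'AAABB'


Expanding each <count><char> pair:
  6A -> 'AAAAAA'
  7E -> 'EEEEEEE'
  1F -> 'F'
  5F -> 'FFFFF'
  6F -> 'FFFFFF'

Decoded = AAAAAAEEEEEEEFFFFFFFFFFFF


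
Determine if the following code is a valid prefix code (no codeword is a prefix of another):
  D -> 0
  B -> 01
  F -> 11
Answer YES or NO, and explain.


Checking each pair (does one codeword prefix another?):
  D='0' vs B='01': prefix -- VIOLATION

NO -- this is NOT a valid prefix code. D (0) is a prefix of B (01).


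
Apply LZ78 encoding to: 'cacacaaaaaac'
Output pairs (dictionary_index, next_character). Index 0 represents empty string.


LZ78 encoding steps:
Dictionary: {0: ''}
Step 1: w='' (idx 0), next='c' -> output (0, 'c'), add 'c' as idx 1
Step 2: w='' (idx 0), next='a' -> output (0, 'a'), add 'a' as idx 2
Step 3: w='c' (idx 1), next='a' -> output (1, 'a'), add 'ca' as idx 3
Step 4: w='ca' (idx 3), next='a' -> output (3, 'a'), add 'caa' as idx 4
Step 5: w='a' (idx 2), next='a' -> output (2, 'a'), add 'aa' as idx 5
Step 6: w='aa' (idx 5), next='c' -> output (5, 'c'), add 'aac' as idx 6


Encoded: [(0, 'c'), (0, 'a'), (1, 'a'), (3, 'a'), (2, 'a'), (5, 'c')]


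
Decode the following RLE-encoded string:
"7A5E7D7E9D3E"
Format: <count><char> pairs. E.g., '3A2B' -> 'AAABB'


Expanding each <count><char> pair:
  7A -> 'AAAAAAA'
  5E -> 'EEEEE'
  7D -> 'DDDDDDD'
  7E -> 'EEEEEEE'
  9D -> 'DDDDDDDDD'
  3E -> 'EEE'

Decoded = AAAAAAAEEEEEDDDDDDDEEEEEEEDDDDDDDDDEEE


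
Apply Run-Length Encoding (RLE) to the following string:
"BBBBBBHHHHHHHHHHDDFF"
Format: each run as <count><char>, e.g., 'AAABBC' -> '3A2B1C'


Scanning runs left to right:
  i=0: run of 'B' x 6 -> '6B'
  i=6: run of 'H' x 10 -> '10H'
  i=16: run of 'D' x 2 -> '2D'
  i=18: run of 'F' x 2 -> '2F'

RLE = 6B10H2D2F


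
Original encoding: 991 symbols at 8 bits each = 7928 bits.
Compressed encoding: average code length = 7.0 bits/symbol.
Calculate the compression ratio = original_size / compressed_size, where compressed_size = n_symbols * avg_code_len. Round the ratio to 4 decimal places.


original_size = n_symbols * orig_bits = 991 * 8 = 7928 bits
compressed_size = n_symbols * avg_code_len = 991 * 7.0 = 6937.0 bits
ratio = original_size / compressed_size = 7928 / 6937.0 = 1.1429

Compression ratio = 1.1429


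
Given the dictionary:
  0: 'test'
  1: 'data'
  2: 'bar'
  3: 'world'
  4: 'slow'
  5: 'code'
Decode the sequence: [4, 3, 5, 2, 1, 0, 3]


Look up each index in the dictionary:
  4 -> 'slow'
  3 -> 'world'
  5 -> 'code'
  2 -> 'bar'
  1 -> 'data'
  0 -> 'test'
  3 -> 'world'

Decoded: "slow world code bar data test world"


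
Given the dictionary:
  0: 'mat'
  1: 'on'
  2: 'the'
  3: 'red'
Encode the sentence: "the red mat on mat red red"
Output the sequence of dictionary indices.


Look up each word in the dictionary:
  'the' -> 2
  'red' -> 3
  'mat' -> 0
  'on' -> 1
  'mat' -> 0
  'red' -> 3
  'red' -> 3

Encoded: [2, 3, 0, 1, 0, 3, 3]


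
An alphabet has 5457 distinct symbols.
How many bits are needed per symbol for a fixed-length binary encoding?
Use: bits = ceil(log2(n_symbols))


log2(5457) = 12.4139
Bracket: 2^12 = 4096 < 5457 <= 2^13 = 8192
So ceil(log2(5457)) = 13

bits = ceil(log2(5457)) = ceil(12.4139) = 13 bits


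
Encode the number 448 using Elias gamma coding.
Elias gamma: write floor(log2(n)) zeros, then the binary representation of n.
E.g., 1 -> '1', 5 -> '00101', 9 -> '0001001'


num_bits = floor(log2(448)) + 1 = 9
leading_zeros = num_bits - 1 = 8
binary(448) = 111000000

Elias gamma(448) = '00000000' + '111000000' = 00000000111000000 (17 bits)


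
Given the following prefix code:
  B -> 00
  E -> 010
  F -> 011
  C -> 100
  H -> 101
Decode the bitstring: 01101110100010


Decoding step by step:
Bits 011 -> F
Bits 011 -> F
Bits 101 -> H
Bits 00 -> B
Bits 010 -> E


Decoded message: FFHBE


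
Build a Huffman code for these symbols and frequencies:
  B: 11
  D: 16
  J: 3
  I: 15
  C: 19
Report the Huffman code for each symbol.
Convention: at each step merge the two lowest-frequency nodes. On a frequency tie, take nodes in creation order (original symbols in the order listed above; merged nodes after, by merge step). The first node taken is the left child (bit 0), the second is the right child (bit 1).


Huffman tree construction:
Step 1: Merge J(3) + B(11) = 14
Step 2: Merge (J+B)(14) + I(15) = 29
Step 3: Merge D(16) + C(19) = 35
Step 4: Merge ((J+B)+I)(29) + (D+C)(35) = 64
Read each symbol's code off the tree from the root (left child = 0, right child = 1).

Codes:
  B: 001 (length 3)
  D: 10 (length 2)
  J: 000 (length 3)
  I: 01 (length 2)
  C: 11 (length 2)
Average code length: 142/64 = 2.2188 bits/symbol


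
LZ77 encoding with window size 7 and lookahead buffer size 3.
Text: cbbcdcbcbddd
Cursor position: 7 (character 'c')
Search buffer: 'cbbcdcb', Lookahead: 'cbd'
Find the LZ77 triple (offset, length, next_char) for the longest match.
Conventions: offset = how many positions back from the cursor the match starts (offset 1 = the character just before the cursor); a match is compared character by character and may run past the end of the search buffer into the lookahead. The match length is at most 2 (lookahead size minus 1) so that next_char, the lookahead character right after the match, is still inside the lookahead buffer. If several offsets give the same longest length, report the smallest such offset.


Try each offset into the search buffer:
  offset=1 (pos 6, char 'b'): match length 0
  offset=2 (pos 5, char 'c'): match length 2
  offset=3 (pos 4, char 'd'): match length 0
  offset=4 (pos 3, char 'c'): match length 1
  offset=5 (pos 2, char 'b'): match length 0
  offset=6 (pos 1, char 'b'): match length 0
  offset=7 (pos 0, char 'c'): match length 2
Longest match has length 2, found at offsets 2, 7; take the smallest, offset 2.
next_char = character at position 7 + 2 = 9 -> 'd'

Best match: offset=2, length=2 (matching 'cb' starting at position 5)
LZ77 triple: (2, 2, 'd')


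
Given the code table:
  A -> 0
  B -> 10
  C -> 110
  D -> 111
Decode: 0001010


Decoding:
0 -> A
0 -> A
0 -> A
10 -> B
10 -> B


Result: AAABB


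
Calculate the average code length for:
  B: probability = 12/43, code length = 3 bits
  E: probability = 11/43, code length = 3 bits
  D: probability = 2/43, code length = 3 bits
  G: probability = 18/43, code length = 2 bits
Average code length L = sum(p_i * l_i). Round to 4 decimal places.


Weighted contributions p_i * l_i:
  B: (12/43) * 3 = 36/43
  E: (11/43) * 3 = 33/43
  D: (2/43) * 3 = 6/43
  G: (18/43) * 2 = 36/43
Sum = (36 + 33 + 6 + 36)/43 = 111/43

L = 111/43 = 2.5814 bits/symbol


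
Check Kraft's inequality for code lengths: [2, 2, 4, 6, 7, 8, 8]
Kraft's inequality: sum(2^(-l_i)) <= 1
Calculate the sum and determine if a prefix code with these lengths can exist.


Sum = 2^(-2) + 2^(-2) + 2^(-4) + 2^(-6) + 2^(-7) + 2^(-8) + 2^(-8)
    = 0.25 + 0.25 + 0.0625 + 0.015625 + 0.0078125 + 0.00390625 + 0.00390625
    = 152/256 = 0.59375
Since 0.59375 <= 1, Kraft's inequality IS satisfied.
A prefix code with these lengths CAN exist.

Kraft sum = 0.59375. Satisfied.


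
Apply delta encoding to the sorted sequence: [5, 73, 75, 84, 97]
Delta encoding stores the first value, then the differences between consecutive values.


First value: 5
Deltas:
  73 - 5 = 68
  75 - 73 = 2
  84 - 75 = 9
  97 - 84 = 13


Delta encoded: [5, 68, 2, 9, 13]


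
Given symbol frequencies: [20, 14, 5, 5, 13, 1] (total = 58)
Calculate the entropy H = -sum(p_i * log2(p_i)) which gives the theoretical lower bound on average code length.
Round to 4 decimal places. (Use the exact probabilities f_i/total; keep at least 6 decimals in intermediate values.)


Per-symbol terms -p_i * log2(p_i) with p_i = f_i/58:
  p = 20/58 = 0.344828: log2(p) = -1.536053, -p*log2(p) = 0.529673
  p = 14/58 = 0.241379: log2(p) = -2.050626, -p*log2(p) = 0.494979
  p = 5/58 = 0.086207: log2(p) = -3.536053, -p*log2(p) = 0.304832
  p = 5/58 = 0.086207: log2(p) = -3.536053, -p*log2(p) = 0.304832
  p = 13/58 = 0.224138: log2(p) = -2.157541, -p*log2(p) = 0.483587
  p = 1/58 = 0.017241: log2(p) = -5.857981, -p*log2(p) = 0.101000
H = 0.529673 + 0.494979 + 0.304832 + 0.304832 + 0.483587 + 0.101000 = 2.218903

H = 2.2189 bits/symbol


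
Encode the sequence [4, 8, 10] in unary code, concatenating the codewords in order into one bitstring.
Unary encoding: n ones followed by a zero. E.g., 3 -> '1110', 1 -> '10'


Encode each number as n ones followed by a terminating 0:
  4 -> 11110 (5 bits)
  8 -> 111111110 (9 bits)
  10 -> 11111111110 (11 bits)
Total length = 5 + 9 + 11 = 25 bits.

Unary([4, 8, 10]) = 1111011111111011111111110 (25 bits)


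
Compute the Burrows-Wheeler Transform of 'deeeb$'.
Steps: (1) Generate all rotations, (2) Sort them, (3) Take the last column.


Rotations (sorted):
  0: $deeeb -> last char: b
  1: b$deee -> last char: e
  2: deeeb$ -> last char: $
  3: eb$dee -> last char: e
  4: eeb$de -> last char: e
  5: eeeb$d -> last char: d


BWT = be$eed


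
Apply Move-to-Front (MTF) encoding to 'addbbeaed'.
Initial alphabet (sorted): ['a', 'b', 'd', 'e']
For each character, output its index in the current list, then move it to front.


MTF encoding:
'a': index 0 in ['a', 'b', 'd', 'e'] -> ['a', 'b', 'd', 'e']
'd': index 2 in ['a', 'b', 'd', 'e'] -> ['d', 'a', 'b', 'e']
'd': index 0 in ['d', 'a', 'b', 'e'] -> ['d', 'a', 'b', 'e']
'b': index 2 in ['d', 'a', 'b', 'e'] -> ['b', 'd', 'a', 'e']
'b': index 0 in ['b', 'd', 'a', 'e'] -> ['b', 'd', 'a', 'e']
'e': index 3 in ['b', 'd', 'a', 'e'] -> ['e', 'b', 'd', 'a']
'a': index 3 in ['e', 'b', 'd', 'a'] -> ['a', 'e', 'b', 'd']
'e': index 1 in ['a', 'e', 'b', 'd'] -> ['e', 'a', 'b', 'd']
'd': index 3 in ['e', 'a', 'b', 'd'] -> ['d', 'e', 'a', 'b']


Output: [0, 2, 0, 2, 0, 3, 3, 1, 3]


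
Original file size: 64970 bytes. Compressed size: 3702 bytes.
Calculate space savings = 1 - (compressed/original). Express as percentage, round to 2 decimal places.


ratio = compressed/original = 3702/64970 = 0.05698
savings = 1 - ratio = 1 - 0.05698 = 0.94302
as a percentage: 0.94302 * 100 = 94.3%

Space savings = 1 - 3702/64970 = 94.3%


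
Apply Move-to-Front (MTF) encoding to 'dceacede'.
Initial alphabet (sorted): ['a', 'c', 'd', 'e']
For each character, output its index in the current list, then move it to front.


MTF encoding:
'd': index 2 in ['a', 'c', 'd', 'e'] -> ['d', 'a', 'c', 'e']
'c': index 2 in ['d', 'a', 'c', 'e'] -> ['c', 'd', 'a', 'e']
'e': index 3 in ['c', 'd', 'a', 'e'] -> ['e', 'c', 'd', 'a']
'a': index 3 in ['e', 'c', 'd', 'a'] -> ['a', 'e', 'c', 'd']
'c': index 2 in ['a', 'e', 'c', 'd'] -> ['c', 'a', 'e', 'd']
'e': index 2 in ['c', 'a', 'e', 'd'] -> ['e', 'c', 'a', 'd']
'd': index 3 in ['e', 'c', 'a', 'd'] -> ['d', 'e', 'c', 'a']
'e': index 1 in ['d', 'e', 'c', 'a'] -> ['e', 'd', 'c', 'a']


Output: [2, 2, 3, 3, 2, 2, 3, 1]


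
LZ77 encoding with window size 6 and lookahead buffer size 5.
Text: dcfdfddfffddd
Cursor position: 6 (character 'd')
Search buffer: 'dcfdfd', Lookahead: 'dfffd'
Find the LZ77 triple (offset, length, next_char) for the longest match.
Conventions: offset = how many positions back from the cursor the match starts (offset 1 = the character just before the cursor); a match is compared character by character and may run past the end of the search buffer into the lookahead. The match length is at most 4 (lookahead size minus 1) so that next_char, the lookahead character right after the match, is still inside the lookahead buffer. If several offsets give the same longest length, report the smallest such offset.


Try each offset into the search buffer:
  offset=1 (pos 5, char 'd'): match length 1
  offset=2 (pos 4, char 'f'): match length 0
  offset=3 (pos 3, char 'd'): match length 2
  offset=4 (pos 2, char 'f'): match length 0
  offset=5 (pos 1, char 'c'): match length 0
  offset=6 (pos 0, char 'd'): match length 1
Longest match has length 2 at offset 3.
next_char = character at position 6 + 2 = 8 -> 'f'

Best match: offset=3, length=2 (matching 'df' starting at position 3)
LZ77 triple: (3, 2, 'f')


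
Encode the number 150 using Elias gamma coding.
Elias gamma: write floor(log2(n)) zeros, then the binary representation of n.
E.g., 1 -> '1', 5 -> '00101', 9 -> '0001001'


num_bits = floor(log2(150)) + 1 = 8
leading_zeros = num_bits - 1 = 7
binary(150) = 10010110

Elias gamma(150) = '0000000' + '10010110' = 000000010010110 (15 bits)
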